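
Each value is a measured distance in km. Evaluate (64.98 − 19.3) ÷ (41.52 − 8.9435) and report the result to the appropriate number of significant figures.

1.40

64.98 − 19.3 = 45.68, limited to 1 d.p. → 3 s.f.; 41.52 − 8.9435 = 32.5765, limited to 2 d.p. → 4 s.f.
Carrying full precision, 45.68 ÷ 32.5765 = 1.40223780946…; keep min(3, 4) = 3 s.f.
Rounded to 3 significant figures: 1.40.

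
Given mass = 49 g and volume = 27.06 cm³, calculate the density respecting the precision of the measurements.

1.8 g/cm³

density = 49 g ÷ 27.06 cm³ = 1.81079083518… g/cm³.
49 has 2 significant figures; 27.06 has 4.
Division/multiplication keeps the fewest: 2 significant figures.
Rounded: 1.8 g/cm³.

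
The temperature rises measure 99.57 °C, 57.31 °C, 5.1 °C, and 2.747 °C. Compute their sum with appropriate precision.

99.57 °C + 57.31 °C + 5.1 °C + 2.747 °C = 164.727 °C.
Addition/subtraction keeps the fewest decimal places: 99.57 → 2 decimal places, 57.31 → 2 decimal places, 5.1 → 1 decimal place, 2.747 → 3 decimal places; limit is 1.
Rounded to 1 decimal place: 164.7 °C.

164.7 °C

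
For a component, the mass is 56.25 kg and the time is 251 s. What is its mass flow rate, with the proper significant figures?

mass flow rate = 56.25 kg ÷ 251 s = 0.224103585657… kg/s.
56.25 has 4 significant figures; 251 has 3.
Division/multiplication keeps the fewest: 3 significant figures.
Rounded: 0.224 kg/s.

0.224 kg/s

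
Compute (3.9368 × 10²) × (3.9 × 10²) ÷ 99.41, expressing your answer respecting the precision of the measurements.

(3.9368 × 10²) × (3.9 × 10²) ÷ 99.41 = 1544.4643396…
Multiplication/division keeps the fewest significant figures: 3.9368 × 10² → 5 s.f., 3.9 × 10² → 2 s.f., 99.41 → 4 s.f.; limit is 2.
Rounded to 2 significant figures: 1.5 × 10³.

1.5 × 10³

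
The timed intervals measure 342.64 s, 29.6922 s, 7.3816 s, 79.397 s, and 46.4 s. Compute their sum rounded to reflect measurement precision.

342.64 s + 29.6922 s + 7.3816 s + 79.397 s + 46.4 s = 505.5108 s.
Addition/subtraction keeps the fewest decimal places: 342.64 → 2 decimal places, 29.6922 → 4 decimal places, 7.3816 → 4 decimal places, 79.397 → 3 decimal places, 46.4 → 1 decimal place; limit is 1.
Rounded to 1 decimal place: 5.055 × 10^2 s.

5.055 × 10^2 s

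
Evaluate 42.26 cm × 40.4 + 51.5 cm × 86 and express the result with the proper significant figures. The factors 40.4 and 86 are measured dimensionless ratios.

42.26 × 40.4 = 1707.304 → 1.71 × 10^3 cm (3 s.f., last digit at the 10^1 place).
51.5 × 86 = 4429 → 4.4 × 10^3 cm (2 s.f., last digit at the 10^2 place).
Sum: 6136.304 cm; keep the coarser place, 10^2.
Result: 6.1 × 10^3 cm.

6.1 × 10^3 cm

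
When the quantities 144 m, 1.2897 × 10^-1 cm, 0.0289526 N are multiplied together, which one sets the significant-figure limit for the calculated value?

144 m → 3 s.f.; 1.2897 × 10^-1 cm → 5 s.f.; 0.0289526 N → 6 s.f.
The fewest is 3 significant figures, from 144 m.

144 m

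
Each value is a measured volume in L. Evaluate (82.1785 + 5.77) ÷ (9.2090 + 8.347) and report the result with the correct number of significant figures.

82.1785 + 5.77 = 87.9485, limited to 2 d.p. → 4 s.f.; 9.2090 + 8.347 = 17.5560, limited to 3 d.p. → 5 s.f.
Carrying full precision, 87.9485 ÷ 17.5560 = 5.00959785828…; keep min(4, 5) = 4 s.f.
Rounded to 4 significant figures: 5.010.

5.010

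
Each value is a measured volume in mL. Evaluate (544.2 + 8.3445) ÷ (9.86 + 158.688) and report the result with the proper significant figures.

544.2 + 8.3445 = 552.5445, limited to 1 d.p. → 4 s.f.; 9.86 + 158.688 = 168.548, limited to 2 d.p. → 5 s.f.
Carrying full precision, 552.5445 ÷ 168.548 = 3.27826197878…; keep min(4, 5) = 4 s.f.
Rounded to 4 significant figures: 3.278.

3.278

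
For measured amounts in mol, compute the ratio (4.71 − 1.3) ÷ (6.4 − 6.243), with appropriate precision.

4.71 − 1.3 = 3.41, limited to 1 d.p. → 2 s.f.; 6.4 − 6.243 = 0.157, limited to 1 d.p. → 1 s.f.
Carrying full precision, 3.41 ÷ 0.157 = 21.7197452229…; keep min(2, 1) = 1 s.f.
Rounded to 1 significant figure: 2 × 10¹.

2 × 10¹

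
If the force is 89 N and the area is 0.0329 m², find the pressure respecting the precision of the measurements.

pressure = 89 N ÷ 0.0329 m² = 2705.16717325… Pa.
89 has 2 significant figures; 0.0329 has 3.
Division/multiplication keeps the fewest: 2 significant figures.
Rounded: 2.7 × 10³ Pa.

2.7 × 10³ Pa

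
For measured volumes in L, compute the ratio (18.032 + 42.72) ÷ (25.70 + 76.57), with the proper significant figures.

0.5940

18.032 + 42.72 = 60.752, limited to 2 d.p. → 4 s.f.; 25.70 + 76.57 = 102.27, limited to 2 d.p. → 5 s.f.
Carrying full precision, 60.752 ÷ 102.27 = 0.594035396499…; keep min(4, 5) = 4 s.f.
Rounded to 4 significant figures: 0.5940.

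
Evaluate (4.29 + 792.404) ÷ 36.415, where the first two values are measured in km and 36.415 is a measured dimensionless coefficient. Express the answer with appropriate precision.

4.29 km + 792.404 km = 796.694 km; the sum is limited to 2 decimal places (5 s.f.).
Carrying full precision, 796.694 ÷ 36.415 = 21.8781820678… km; 36.415 has 5 s.f., so the result keeps min(5, 5) = 5 s.f.
Rounded to 5 significant figures: 21.878 km.

21.878 km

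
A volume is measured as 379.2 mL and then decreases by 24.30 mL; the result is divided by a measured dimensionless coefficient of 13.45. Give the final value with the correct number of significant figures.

26.39 mL

379.2 mL − 24.30 mL = 354.90 mL; the difference is limited to 1 decimal place (4 s.f.).
Carrying full precision, 354.90 ÷ 13.45 = 26.3866171004… mL; 13.45 has 4 s.f., so the result keeps min(4, 4) = 4 s.f.
Rounded to 4 significant figures: 26.39 mL.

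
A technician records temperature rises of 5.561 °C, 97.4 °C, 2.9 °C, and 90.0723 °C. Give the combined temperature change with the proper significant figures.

5.561 °C + 97.4 °C + 2.9 °C + 90.0723 °C = 195.9333 °C.
Addition/subtraction keeps the fewest decimal places: 5.561 → 3 decimal places, 97.4 → 1 decimal place, 2.9 → 1 decimal place, 90.0723 → 4 decimal places; limit is 1.
Rounded to 1 decimal place: 195.9 °C.

195.9 °C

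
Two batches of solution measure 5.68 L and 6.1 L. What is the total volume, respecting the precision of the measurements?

5.68 L + 6.1 L = 11.78 L.
Addition/subtraction keeps the fewest decimal places: 5.68 → 2 decimal places, 6.1 → 1 decimal place; limit is 1.
Rounded to 1 decimal place: 11.8 L.

11.8 L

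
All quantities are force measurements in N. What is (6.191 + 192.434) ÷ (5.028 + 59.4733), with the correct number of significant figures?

6.191 + 192.434 = 198.625, limited to 3 d.p. → 6 s.f.; 5.028 + 59.4733 = 64.5013, limited to 3 d.p. → 5 s.f.
Carrying full precision, 198.625 ÷ 64.5013 = 3.07939529901…; keep min(6, 5) = 5 s.f.
Rounded to 5 significant figures: 3.0794.

3.0794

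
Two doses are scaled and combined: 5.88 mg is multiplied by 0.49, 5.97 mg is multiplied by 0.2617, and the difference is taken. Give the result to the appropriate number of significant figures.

1.3 mg

5.88 × 0.49 = 2.8812 → 2.9 mg (2 s.f., last digit at the 10^-1 place).
5.97 × 0.2617 = 1.562349 → 1.56 mg (3 s.f., last digit at the 10^-2 place).
Difference: 1.318851 mg; keep the coarser place, 10^-1.
Result: 1.3 mg.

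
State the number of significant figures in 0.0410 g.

3

0.0410: leading zeros are not significant; trailing zeros after a decimal point are significant.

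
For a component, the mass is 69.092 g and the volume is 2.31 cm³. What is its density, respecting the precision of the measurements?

density = 69.092 g ÷ 2.31 cm³ = 29.90995671… g/cm³.
69.092 has 5 significant figures; 2.31 has 3.
Division/multiplication keeps the fewest: 3 significant figures.
Rounded: 29.9 g/cm³.

29.9 g/cm³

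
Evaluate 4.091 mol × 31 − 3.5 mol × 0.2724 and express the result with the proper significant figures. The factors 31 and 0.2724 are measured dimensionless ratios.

1.3 × 10² mol

4.091 × 31 = 126.821 → 1.3 × 10² mol (2 s.f., last digit at the 10^1 place).
3.5 × 0.2724 = 0.9534 → 0.95 mol (2 s.f., last digit at the 10^-2 place).
Difference: 125.8676 mol; keep the coarser place, 10^1.
Result: 1.3 × 10² mol.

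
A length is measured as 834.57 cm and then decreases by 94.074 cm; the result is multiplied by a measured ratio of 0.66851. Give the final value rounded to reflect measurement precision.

495.03 cm

834.57 cm − 94.074 cm = 740.496 cm; the difference is limited to 2 decimal places (5 s.f.).
Carrying full precision, 740.496 × 0.66851 = 495.02898096 cm; 0.66851 has 5 s.f., so the result keeps min(5, 5) = 5 s.f.
Rounded to 5 significant figures: 495.03 cm.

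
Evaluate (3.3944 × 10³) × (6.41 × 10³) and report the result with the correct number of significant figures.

(3.3944 × 10³) × (6.41 × 10³) = 21758104
Multiplication/division keeps the fewest significant figures: 3.3944 × 10³ → 5 s.f., 6.41 × 10³ → 3 s.f.; limit is 3.
Rounded to 3 significant figures: 2.18 × 10⁷.

2.18 × 10⁷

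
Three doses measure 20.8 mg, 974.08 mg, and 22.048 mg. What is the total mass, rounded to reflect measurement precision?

20.8 mg + 974.08 mg + 22.048 mg = 1016.928 mg.
Addition/subtraction keeps the fewest decimal places: 20.8 → 1 decimal place, 974.08 → 2 decimal places, 22.048 → 3 decimal places; limit is 1.
Rounded to 1 decimal place: 1016.9 mg.

1016.9 mg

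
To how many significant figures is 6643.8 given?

6643.8: every digit is nonzero and significant.

5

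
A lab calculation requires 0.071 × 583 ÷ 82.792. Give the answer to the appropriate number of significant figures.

0.071 × 583 ÷ 82.792 = 0.499963764615…
Multiplication/division keeps the fewest significant figures: 0.071 → 2 s.f., 583 → 3 s.f., 82.792 → 5 s.f.; limit is 2.
Rounded to 2 significant figures: 0.50.

0.50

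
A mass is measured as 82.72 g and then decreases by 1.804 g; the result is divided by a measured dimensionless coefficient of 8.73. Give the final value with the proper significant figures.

82.72 g − 1.804 g = 80.916 g; the difference is limited to 2 decimal places (4 s.f.).
Carrying full precision, 80.916 ÷ 8.73 = 9.26872852234… g; 8.73 has 3 s.f., so the result keeps min(4, 3) = 3 s.f.
Rounded to 3 significant figures: 9.27 g.

9.27 g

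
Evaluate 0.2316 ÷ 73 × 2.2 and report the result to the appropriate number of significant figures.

0.0070

0.2316 ÷ 73 × 2.2 = 0.0069797260274…
Multiplication/division keeps the fewest significant figures: 0.2316 → 4 s.f., 73 → 2 s.f., 2.2 → 2 s.f.; limit is 2.
Rounded to 2 significant figures: 0.0070.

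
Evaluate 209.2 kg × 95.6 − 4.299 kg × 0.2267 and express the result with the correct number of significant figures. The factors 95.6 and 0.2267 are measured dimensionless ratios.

2.00 × 10^4 kg

209.2 × 95.6 = 19999.52 → 2.00 × 10^4 kg (3 s.f., last digit at the 10^2 place).
4.299 × 0.2267 = 0.9745833 → 0.9746 kg (4 s.f., last digit at the 10^-4 place).
Difference: 19998.5454167 kg; keep the coarser place, 10^2.
Result: 2.00 × 10^4 kg.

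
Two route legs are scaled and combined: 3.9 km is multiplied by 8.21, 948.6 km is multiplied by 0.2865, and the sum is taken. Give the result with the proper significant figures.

3.9 × 8.21 = 32.019 → 32 km (2 s.f., last digit at the 10^0 place).
948.6 × 0.2865 = 271.7739 → 2.718 × 10^2 km (4 s.f., last digit at the 10^-1 place).
Sum: 303.7929 km; keep the coarser place, 10^0.
Result: 304 km.

304 km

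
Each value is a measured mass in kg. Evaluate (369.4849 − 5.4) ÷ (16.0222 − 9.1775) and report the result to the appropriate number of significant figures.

369.4849 − 5.4 = 364.0849, limited to 1 d.p. → 4 s.f.; 16.0222 − 9.1775 = 6.8447, limited to 4 d.p. → 5 s.f.
Carrying full precision, 364.0849 ÷ 6.8447 = 53.1922363288…; keep min(4, 5) = 4 s.f.
Rounded to 4 significant figures: 53.19.

53.19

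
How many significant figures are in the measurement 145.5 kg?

4

145.5: every digit is nonzero and significant.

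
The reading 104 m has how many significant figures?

3

104: zeros between nonzero digits are significant.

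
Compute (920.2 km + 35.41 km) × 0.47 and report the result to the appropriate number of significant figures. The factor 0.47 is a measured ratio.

4.5 × 10^2 km

920.2 km + 35.41 km = 955.61 km; the sum is limited to 1 decimal place (4 s.f.).
Carrying full precision, 955.61 × 0.47 = 449.1367 km; 0.47 has 2 s.f., so the result keeps min(4, 2) = 2 s.f.
Rounded to 2 significant figures: 4.5 × 10^2 km.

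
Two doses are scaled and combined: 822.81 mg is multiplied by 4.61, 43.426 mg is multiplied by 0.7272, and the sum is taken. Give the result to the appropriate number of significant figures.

3.82 × 10^3 mg

822.81 × 4.61 = 3793.1541 → 3.79 × 10^3 mg (3 s.f., last digit at the 10^1 place).
43.426 × 0.7272 = 31.5793872 → 31.58 mg (4 s.f., last digit at the 10^-2 place).
Sum: 3824.7334872 mg; keep the coarser place, 10^1.
Result: 3.82 × 10^3 mg.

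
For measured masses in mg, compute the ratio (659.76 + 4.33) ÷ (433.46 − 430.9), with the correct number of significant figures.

2.6 × 10²

659.76 + 4.33 = 664.09, limited to 2 d.p. → 5 s.f.; 433.46 − 430.9 = 2.56, limited to 1 d.p. → 2 s.f.
Carrying full precision, 664.09 ÷ 2.56 = 259.41015625; keep min(5, 2) = 2 s.f.
Rounded to 2 significant figures: 2.6 × 10².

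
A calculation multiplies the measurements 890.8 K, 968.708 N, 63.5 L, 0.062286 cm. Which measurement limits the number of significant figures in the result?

63.5 L

890.8 K → 4 s.f.; 968.708 N → 6 s.f.; 63.5 L → 3 s.f.; 0.062286 cm → 5 s.f.
The fewest is 3 significant figures, from 63.5 L.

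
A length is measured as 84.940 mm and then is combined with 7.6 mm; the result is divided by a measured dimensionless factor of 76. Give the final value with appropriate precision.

1.2 mm

84.940 mm + 7.6 mm = 92.540 mm; the sum is limited to 1 decimal place (3 s.f.).
Carrying full precision, 92.540 ÷ 76 = 1.21763157895… mm; 76 has 2 s.f., so the result keeps min(3, 2) = 2 s.f.
Rounded to 2 significant figures: 1.2 mm.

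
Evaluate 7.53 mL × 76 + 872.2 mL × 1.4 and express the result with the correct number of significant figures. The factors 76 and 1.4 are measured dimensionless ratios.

7.53 × 76 = 572.28 → 5.7 × 10² mL (2 s.f., last digit at the 10^1 place).
872.2 × 1.4 = 1221.08 → 1.2 × 10³ mL (2 s.f., last digit at the 10^2 place).
Sum: 1793.36 mL; keep the coarser place, 10^2.
Result: 1.8 × 10³ mL.

1.8 × 10³ mL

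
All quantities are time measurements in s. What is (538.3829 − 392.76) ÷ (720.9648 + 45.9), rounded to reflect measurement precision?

0.1899

538.3829 − 392.76 = 145.6229, limited to 2 d.p. → 5 s.f.; 720.9648 + 45.9 = 766.8648, limited to 1 d.p. → 4 s.f.
Carrying full precision, 145.6229 ÷ 766.8648 = 0.189893837871…; keep min(5, 4) = 4 s.f.
Rounded to 4 significant figures: 0.1899.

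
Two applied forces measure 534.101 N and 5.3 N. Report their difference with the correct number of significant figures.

528.8 N

534.101 N − 5.3 N = 528.801 N.
Addition/subtraction keeps the fewest decimal places: 534.101 → 3 decimal places, 5.3 → 1 decimal place; limit is 1.
Rounded to 1 decimal place: 528.8 N.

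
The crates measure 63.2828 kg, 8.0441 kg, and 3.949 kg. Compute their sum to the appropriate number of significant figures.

75.276 kg

63.2828 kg + 8.0441 kg + 3.949 kg = 75.2759 kg.
Addition/subtraction keeps the fewest decimal places: 63.2828 → 4 decimal places, 8.0441 → 4 decimal places, 3.949 → 3 decimal places; limit is 3.
Rounded to 3 decimal places: 75.276 kg.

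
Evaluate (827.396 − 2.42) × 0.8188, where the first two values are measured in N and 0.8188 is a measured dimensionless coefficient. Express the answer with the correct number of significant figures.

827.396 N − 2.42 N = 824.976 N; the difference is limited to 2 decimal places (5 s.f.).
Carrying full precision, 824.976 × 0.8188 = 675.4903488 N; 0.8188 has 4 s.f., so the result keeps min(5, 4) = 4 s.f.
Rounded to 4 significant figures: 675.5 N.

675.5 N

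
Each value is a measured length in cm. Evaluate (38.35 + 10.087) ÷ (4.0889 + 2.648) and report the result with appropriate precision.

38.35 + 10.087 = 48.437, limited to 2 d.p. → 4 s.f.; 4.0889 + 2.648 = 6.7369, limited to 3 d.p. → 4 s.f.
Carrying full precision, 48.437 ÷ 6.7369 = 7.18980540011…; keep min(4, 4) = 4 s.f.
Rounded to 4 significant figures: 7.190.

7.190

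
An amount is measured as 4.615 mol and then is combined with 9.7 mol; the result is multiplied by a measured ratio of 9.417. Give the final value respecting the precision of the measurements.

135 mol

4.615 mol + 9.7 mol = 14.315 mol; the sum is limited to 1 decimal place (3 s.f.).
Carrying full precision, 14.315 × 9.417 = 134.804355 mol; 9.417 has 4 s.f., so the result keeps min(3, 4) = 3 s.f.
Rounded to 3 significant figures: 135 mol.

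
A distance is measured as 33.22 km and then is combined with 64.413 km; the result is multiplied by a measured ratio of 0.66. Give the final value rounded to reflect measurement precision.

64 km

33.22 km + 64.413 km = 97.633 km; the sum is limited to 2 decimal places (4 s.f.).
Carrying full precision, 97.633 × 0.66 = 64.43778 km; 0.66 has 2 s.f., so the result keeps min(4, 2) = 2 s.f.
Rounded to 2 significant figures: 64 km.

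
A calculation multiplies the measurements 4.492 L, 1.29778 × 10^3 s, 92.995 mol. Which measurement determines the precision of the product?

4.492 L → 4 s.f.; 1.29778 × 10^3 s → 6 s.f.; 92.995 mol → 5 s.f.
The fewest is 4 significant figures, from 4.492 L.

4.492 L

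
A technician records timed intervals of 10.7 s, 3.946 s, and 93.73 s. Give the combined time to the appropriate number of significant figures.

10.7 s + 3.946 s + 93.73 s = 108.376 s.
Addition/subtraction keeps the fewest decimal places: 10.7 → 1 decimal place, 3.946 → 3 decimal places, 93.73 → 2 decimal places; limit is 1.
Rounded to 1 decimal place: 108.4 s.

108.4 s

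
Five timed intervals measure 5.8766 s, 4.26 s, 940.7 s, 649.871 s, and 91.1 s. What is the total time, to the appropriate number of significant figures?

5.8766 s + 4.26 s + 940.7 s + 649.871 s + 91.1 s = 1691.8076 s.
Addition/subtraction keeps the fewest decimal places: 5.8766 → 4 decimal places, 4.26 → 2 decimal places, 940.7 → 1 decimal place, 649.871 → 3 decimal places, 91.1 → 1 decimal place; limit is 1.
Rounded to 1 decimal place: 1691.8 s.

1691.8 s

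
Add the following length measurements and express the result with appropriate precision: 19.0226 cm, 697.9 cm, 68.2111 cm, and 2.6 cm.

19.0226 cm + 697.9 cm + 68.2111 cm + 2.6 cm = 787.7337 cm.
Addition/subtraction keeps the fewest decimal places: 19.0226 → 4 decimal places, 697.9 → 1 decimal place, 68.2111 → 4 decimal places, 2.6 → 1 decimal place; limit is 1.
Rounded to 1 decimal place: 7.877 × 10^2 cm.

7.877 × 10^2 cm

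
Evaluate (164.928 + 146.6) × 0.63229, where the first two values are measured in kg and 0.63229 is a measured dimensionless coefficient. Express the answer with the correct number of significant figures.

197.0 kg

164.928 kg + 146.6 kg = 311.528 kg; the sum is limited to 1 decimal place (4 s.f.).
Carrying full precision, 311.528 × 0.63229 = 196.97603912 kg; 0.63229 has 5 s.f., so the result keeps min(4, 5) = 4 s.f.
Rounded to 4 significant figures: 197.0 kg.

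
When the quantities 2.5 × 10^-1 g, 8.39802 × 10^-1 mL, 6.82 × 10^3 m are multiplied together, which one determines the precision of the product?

2.5 × 10^-1 g → 2 s.f.; 8.39802 × 10^-1 mL → 6 s.f.; 6.82 × 10^3 m → 3 s.f.
The fewest is 2 significant figures, from 2.5 × 10^-1 g.

2.5 × 10^-1 g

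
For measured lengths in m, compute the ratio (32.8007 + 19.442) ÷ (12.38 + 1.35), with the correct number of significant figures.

3.805

32.8007 + 19.442 = 52.2427, limited to 3 d.p. → 5 s.f.; 12.38 + 1.35 = 13.73, limited to 2 d.p. → 4 s.f.
Carrying full precision, 52.2427 ÷ 13.73 = 3.80500364166…; keep min(5, 4) = 4 s.f.
Rounded to 4 significant figures: 3.805.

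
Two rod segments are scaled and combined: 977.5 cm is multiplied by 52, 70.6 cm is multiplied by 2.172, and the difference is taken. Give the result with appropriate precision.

5.1 × 10^4 cm

977.5 × 52 = 50830 → 5.1 × 10^4 cm (2 s.f., last digit at the 10^3 place).
70.6 × 2.172 = 153.3432 → 153 cm (3 s.f., last digit at the 10^0 place).
Difference: 50676.6568 cm; keep the coarser place, 10^3.
Result: 5.1 × 10^4 cm.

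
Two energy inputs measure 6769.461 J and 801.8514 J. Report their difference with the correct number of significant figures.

6769.461 J − 801.8514 J = 5967.6096 J.
Addition/subtraction keeps the fewest decimal places: 6769.461 → 3 decimal places, 801.8514 → 4 decimal places; limit is 3.
Rounded to 3 decimal places: 5967.610 J.

5967.610 J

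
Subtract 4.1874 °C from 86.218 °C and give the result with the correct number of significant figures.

86.218 °C − 4.1874 °C = 82.0306 °C.
Addition/subtraction keeps the fewest decimal places: 86.218 → 3 decimal places, 4.1874 → 4 decimal places; limit is 3.
Rounded to 3 decimal places: 82.031 °C.

82.031 °C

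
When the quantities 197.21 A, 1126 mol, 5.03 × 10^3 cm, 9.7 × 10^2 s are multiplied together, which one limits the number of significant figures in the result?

9.7 × 10^2 s

197.21 A → 5 s.f.; 1126 mol → 4 s.f.; 5.03 × 10^3 cm → 3 s.f.; 9.7 × 10^2 s → 2 s.f.
The fewest is 2 significant figures, from 9.7 × 10^2 s.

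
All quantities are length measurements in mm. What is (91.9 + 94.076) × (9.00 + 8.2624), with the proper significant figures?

91.9 + 94.076 = 185.976, limited to 1 d.p. → 4 s.f.; 9.00 + 8.2624 = 17.2624, limited to 2 d.p. → 4 s.f.
Carrying full precision, 185.976 × 17.2624 = 3210.3921024; keep min(4, 4) = 4 s.f.
Rounded to 4 significant figures: 3.210 × 10³ mm².

3.210 × 10³ mm²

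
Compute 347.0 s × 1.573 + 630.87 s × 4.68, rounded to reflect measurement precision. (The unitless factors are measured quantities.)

347.0 × 1.573 = 545.831 → 545.8 s (4 s.f., last digit at the 10^-1 place).
630.87 × 4.68 = 2952.4716 → 2.95 × 10^3 s (3 s.f., last digit at the 10^1 place).
Sum: 3498.3026 s; keep the coarser place, 10^1.
Result: 3.50 × 10^3 s.

3.50 × 10^3 s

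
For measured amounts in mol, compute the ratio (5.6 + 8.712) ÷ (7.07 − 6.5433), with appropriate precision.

27

5.6 + 8.712 = 14.312, limited to 1 d.p. → 3 s.f.; 7.07 − 6.5433 = 0.5267, limited to 2 d.p. → 2 s.f.
Carrying full precision, 14.312 ÷ 0.5267 = 27.1729637365…; keep min(3, 2) = 2 s.f.
Rounded to 2 significant figures: 27.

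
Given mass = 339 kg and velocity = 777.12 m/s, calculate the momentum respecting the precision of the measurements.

2.63 × 10^5 kg·m/s

momentum = 339 kg × 777.12 m/s = 263443.68 kg·m/s.
339 has 3 significant figures; 777.12 has 5.
Division/multiplication keeps the fewest: 3 significant figures.
Rounded: 2.63 × 10^5 kg·m/s.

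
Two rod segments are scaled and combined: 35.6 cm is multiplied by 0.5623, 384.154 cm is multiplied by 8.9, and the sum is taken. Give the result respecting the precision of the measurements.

35.6 × 0.5623 = 20.01788 → 20.0 cm (3 s.f., last digit at the 10^-1 place).
384.154 × 8.9 = 3418.9706 → 3.4 × 10³ cm (2 s.f., last digit at the 10^2 place).
Sum: 3438.98848 cm; keep the coarser place, 10^2.
Result: 3.4 × 10³ cm.

3.4 × 10³ cm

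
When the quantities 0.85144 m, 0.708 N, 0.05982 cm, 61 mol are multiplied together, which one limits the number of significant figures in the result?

0.85144 m → 5 s.f.; 0.708 N → 3 s.f.; 0.05982 cm → 4 s.f.; 61 mol → 2 s.f.
The fewest is 2 significant figures, from 61 mol.

61 mol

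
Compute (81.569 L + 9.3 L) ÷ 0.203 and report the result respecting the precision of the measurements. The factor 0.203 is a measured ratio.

448 L

81.569 L + 9.3 L = 90.869 L; the sum is limited to 1 decimal place (3 s.f.).
Carrying full precision, 90.869 ÷ 0.203 = 447.630541872… L; 0.203 has 3 s.f., so the result keeps min(3, 3) = 3 s.f.
Rounded to 3 significant figures: 448 L.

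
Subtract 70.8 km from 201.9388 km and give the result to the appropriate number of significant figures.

201.9388 km − 70.8 km = 131.1388 km.
Addition/subtraction keeps the fewest decimal places: 201.9388 → 4 decimal places, 70.8 → 1 decimal place; limit is 1.
Rounded to 1 decimal place: 1.311 × 10² km.

1.311 × 10² km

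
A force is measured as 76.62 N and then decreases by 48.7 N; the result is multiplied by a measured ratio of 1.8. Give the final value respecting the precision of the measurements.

76.62 N − 48.7 N = 27.92 N; the difference is limited to 1 decimal place (3 s.f.).
Carrying full precision, 27.92 × 1.8 = 50.256 N; 1.8 has 2 s.f., so the result keeps min(3, 2) = 2 s.f.
Rounded to 2 significant figures: 5.0 × 10^1 N.

5.0 × 10^1 N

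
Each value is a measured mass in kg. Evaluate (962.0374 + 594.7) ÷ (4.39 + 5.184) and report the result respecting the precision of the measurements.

163

962.0374 + 594.7 = 1556.7374, limited to 1 d.p. → 5 s.f.; 4.39 + 5.184 = 9.574, limited to 2 d.p. → 3 s.f.
Carrying full precision, 1556.7374 ÷ 9.574 = 162.600522248…; keep min(5, 3) = 3 s.f.
Rounded to 3 significant figures: 163.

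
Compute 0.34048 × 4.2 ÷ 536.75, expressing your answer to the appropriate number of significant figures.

0.34048 × 4.2 ÷ 536.75 = 0.00266421238938…
Multiplication/division keeps the fewest significant figures: 0.34048 → 5 s.f., 4.2 → 2 s.f., 536.75 → 5 s.f.; limit is 2.
Rounded to 2 significant figures: 0.0027.

0.0027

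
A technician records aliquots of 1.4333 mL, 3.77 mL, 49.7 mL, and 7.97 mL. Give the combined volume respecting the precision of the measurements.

62.9 mL

1.4333 mL + 3.77 mL + 49.7 mL + 7.97 mL = 62.8733 mL.
Addition/subtraction keeps the fewest decimal places: 1.4333 → 4 decimal places, 3.77 → 2 decimal places, 49.7 → 1 decimal place, 7.97 → 2 decimal places; limit is 1.
Rounded to 1 decimal place: 62.9 mL.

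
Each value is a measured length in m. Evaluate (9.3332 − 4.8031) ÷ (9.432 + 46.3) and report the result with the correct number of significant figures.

0.0813

9.3332 − 4.8031 = 4.5301, limited to 4 d.p. → 5 s.f.; 9.432 + 46.3 = 55.732, limited to 1 d.p. → 3 s.f.
Carrying full precision, 4.5301 ÷ 55.732 = 0.0812836431494…; keep min(5, 3) = 3 s.f.
Rounded to 3 significant figures: 0.0813.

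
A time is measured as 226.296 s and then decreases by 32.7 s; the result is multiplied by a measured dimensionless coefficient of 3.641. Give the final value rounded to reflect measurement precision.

7.049 × 10² s

226.296 s − 32.7 s = 193.596 s; the difference is limited to 1 decimal place (4 s.f.).
Carrying full precision, 193.596 × 3.641 = 704.883036 s; 3.641 has 4 s.f., so the result keeps min(4, 4) = 4 s.f.
Rounded to 4 significant figures: 7.049 × 10² s.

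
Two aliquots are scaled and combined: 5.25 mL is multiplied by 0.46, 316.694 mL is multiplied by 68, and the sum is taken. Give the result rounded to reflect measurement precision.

2.2 × 10^4 mL

5.25 × 0.46 = 2.415 → 2.4 mL (2 s.f., last digit at the 10^-1 place).
316.694 × 68 = 21535.192 → 2.2 × 10^4 mL (2 s.f., last digit at the 10^3 place).
Sum: 21537.607 mL; keep the coarser place, 10^3.
Result: 2.2 × 10^4 mL.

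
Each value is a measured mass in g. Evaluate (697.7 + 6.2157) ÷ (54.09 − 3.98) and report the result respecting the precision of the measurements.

697.7 + 6.2157 = 703.9157, limited to 1 d.p. → 4 s.f.; 54.09 − 3.98 = 50.11, limited to 2 d.p. → 4 s.f.
Carrying full precision, 703.9157 ÷ 50.11 = 14.0474096987…; keep min(4, 4) = 4 s.f.
Rounded to 4 significant figures: 14.05.

14.05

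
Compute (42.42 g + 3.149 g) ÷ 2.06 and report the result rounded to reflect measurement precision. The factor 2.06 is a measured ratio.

42.42 g + 3.149 g = 45.569 g; the sum is limited to 2 decimal places (4 s.f.).
Carrying full precision, 45.569 ÷ 2.06 = 22.1208737864… g; 2.06 has 3 s.f., so the result keeps min(4, 3) = 3 s.f.
Rounded to 3 significant figures: 22.1 g.

22.1 g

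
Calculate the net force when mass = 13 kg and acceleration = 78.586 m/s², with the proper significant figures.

1.0 × 10^3 N

net force = 13 kg × 78.586 m/s² = 1021.618 N.
13 has 2 significant figures; 78.586 has 5.
Division/multiplication keeps the fewest: 2 significant figures.
Rounded: 1.0 × 10^3 N.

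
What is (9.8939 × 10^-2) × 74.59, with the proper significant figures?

(9.8939 × 10^-2) × 74.59 = 7.37986001
Multiplication/division keeps the fewest significant figures: 9.8939 × 10^-2 → 5 s.f., 74.59 → 4 s.f.; limit is 4.
Rounded to 4 significant figures: 7.380.

7.380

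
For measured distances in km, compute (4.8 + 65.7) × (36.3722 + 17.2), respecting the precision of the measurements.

3.78 × 10^3 km²

4.8 + 65.7 = 70.5, limited to 1 d.p. → 3 s.f.; 36.3722 + 17.2 = 53.5722, limited to 1 d.p. → 3 s.f.
Carrying full precision, 70.5 × 53.5722 = 3776.8401; keep min(3, 3) = 3 s.f.
Rounded to 3 significant figures: 3.78 × 10^3 km².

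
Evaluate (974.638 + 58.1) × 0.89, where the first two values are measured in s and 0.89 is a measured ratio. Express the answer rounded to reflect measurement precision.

9.2 × 10² s

974.638 s + 58.1 s = 1032.738 s; the sum is limited to 1 decimal place (5 s.f.).
Carrying full precision, 1032.738 × 0.89 = 919.13682 s; 0.89 has 2 s.f., so the result keeps min(5, 2) = 2 s.f.
Rounded to 2 significant figures: 9.2 × 10² s.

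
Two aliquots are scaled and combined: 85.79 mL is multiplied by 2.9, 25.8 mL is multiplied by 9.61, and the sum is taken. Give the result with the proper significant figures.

85.79 × 2.9 = 248.791 → 2.5 × 10² mL (2 s.f., last digit at the 10^1 place).
25.8 × 9.61 = 247.938 → 2.48 × 10² mL (3 s.f., last digit at the 10^0 place).
Sum: 496.729 mL; keep the coarser place, 10^1.
Result: 5.0 × 10² mL.

5.0 × 10² mL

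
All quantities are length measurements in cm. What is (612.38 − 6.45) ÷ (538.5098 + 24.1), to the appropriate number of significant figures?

612.38 − 6.45 = 605.93, limited to 2 d.p. → 5 s.f.; 538.5098 + 24.1 = 562.6098, limited to 1 d.p. → 4 s.f.
Carrying full precision, 605.93 ÷ 562.6098 = 1.07699865875…; keep min(5, 4) = 4 s.f.
Rounded to 4 significant figures: 1.077.

1.077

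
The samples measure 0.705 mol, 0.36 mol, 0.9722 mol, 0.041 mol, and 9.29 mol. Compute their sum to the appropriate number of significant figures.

0.705 mol + 0.36 mol + 0.9722 mol + 0.041 mol + 9.29 mol = 11.3682 mol.
Addition/subtraction keeps the fewest decimal places: 0.705 → 3 decimal places, 0.36 → 2 decimal places, 0.9722 → 4 decimal places, 0.041 → 3 decimal places, 9.29 → 2 decimal places; limit is 2.
Rounded to 2 decimal places: 11.37 mol.

11.37 mol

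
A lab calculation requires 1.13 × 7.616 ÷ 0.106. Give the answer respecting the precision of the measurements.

81.2

1.13 × 7.616 ÷ 0.106 = 81.1894339623…
Multiplication/division keeps the fewest significant figures: 1.13 → 3 s.f., 7.616 → 4 s.f., 0.106 → 3 s.f.; limit is 3.
Rounded to 3 significant figures: 81.2.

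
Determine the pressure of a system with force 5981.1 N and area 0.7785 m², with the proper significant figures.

7683 Pa

pressure = 5981.1 N ÷ 0.7785 m² = 7682.85163776… Pa.
5981.1 has 5 significant figures; 0.7785 has 4.
Division/multiplication keeps the fewest: 4 significant figures.
Rounded: 7683 Pa.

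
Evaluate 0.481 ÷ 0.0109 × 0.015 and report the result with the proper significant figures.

0.481 ÷ 0.0109 × 0.015 = 0.661926605505…
Multiplication/division keeps the fewest significant figures: 0.481 → 3 s.f., 0.0109 → 3 s.f., 0.015 → 2 s.f.; limit is 2.
Rounded to 2 significant figures: 0.66.

0.66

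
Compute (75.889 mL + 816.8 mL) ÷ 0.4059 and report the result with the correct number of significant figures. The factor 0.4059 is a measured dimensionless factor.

2199 mL

75.889 mL + 816.8 mL = 892.689 mL; the sum is limited to 1 decimal place (4 s.f.).
Carrying full precision, 892.689 ÷ 0.4059 = 2199.28307465… mL; 0.4059 has 4 s.f., so the result keeps min(4, 4) = 4 s.f.
Rounded to 4 significant figures: 2199 mL.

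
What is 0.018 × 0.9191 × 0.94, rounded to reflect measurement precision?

0.016

0.018 × 0.9191 × 0.94 = 0.015551172
Multiplication/division keeps the fewest significant figures: 0.018 → 2 s.f., 0.9191 → 4 s.f., 0.94 → 2 s.f.; limit is 2.
Rounded to 2 significant figures: 0.016.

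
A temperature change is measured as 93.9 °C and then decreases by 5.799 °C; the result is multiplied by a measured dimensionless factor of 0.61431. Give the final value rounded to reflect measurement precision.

54.1 °C

93.9 °C − 5.799 °C = 88.101 °C; the difference is limited to 1 decimal place (3 s.f.).
Carrying full precision, 88.101 × 0.61431 = 54.12132531 °C; 0.61431 has 5 s.f., so the result keeps min(3, 5) = 3 s.f.
Rounded to 3 significant figures: 54.1 °C.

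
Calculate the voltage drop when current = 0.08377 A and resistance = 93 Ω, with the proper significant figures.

voltage drop = 0.08377 A × 93 Ω = 7.79061 V.
0.08377 has 4 significant figures; 93 has 2.
Division/multiplication keeps the fewest: 2 significant figures.
Rounded: 7.8 V.

7.8 V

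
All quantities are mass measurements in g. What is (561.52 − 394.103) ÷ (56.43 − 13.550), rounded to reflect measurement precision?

561.52 − 394.103 = 167.417, limited to 2 d.p. → 5 s.f.; 56.43 − 13.550 = 42.880, limited to 2 d.p. → 4 s.f.
Carrying full precision, 167.417 ÷ 42.880 = 3.90431436567…; keep min(5, 4) = 4 s.f.
Rounded to 4 significant figures: 3.904.

3.904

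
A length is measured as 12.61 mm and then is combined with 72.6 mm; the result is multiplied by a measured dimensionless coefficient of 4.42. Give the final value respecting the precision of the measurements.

12.61 mm + 72.6 mm = 85.21 mm; the sum is limited to 1 decimal place (3 s.f.).
Carrying full precision, 85.21 × 4.42 = 376.6282 mm; 4.42 has 3 s.f., so the result keeps min(3, 3) = 3 s.f.
Rounded to 3 significant figures: 377 mm.

377 mm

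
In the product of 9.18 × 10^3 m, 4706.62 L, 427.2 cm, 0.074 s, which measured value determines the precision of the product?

0.074 s

9.18 × 10^3 m → 3 s.f.; 4706.62 L → 6 s.f.; 427.2 cm → 4 s.f.; 0.074 s → 2 s.f.
The fewest is 2 significant figures, from 0.074 s.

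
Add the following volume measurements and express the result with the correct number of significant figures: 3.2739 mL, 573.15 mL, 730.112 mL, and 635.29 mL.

1.94183 × 10^3 mL

3.2739 mL + 573.15 mL + 730.112 mL + 635.29 mL = 1941.8259 mL.
Addition/subtraction keeps the fewest decimal places: 3.2739 → 4 decimal places, 573.15 → 2 decimal places, 730.112 → 3 decimal places, 635.29 → 2 decimal places; limit is 2.
Rounded to 2 decimal places: 1.94183 × 10^3 mL.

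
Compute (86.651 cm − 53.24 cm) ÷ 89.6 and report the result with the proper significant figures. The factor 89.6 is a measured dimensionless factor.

0.373 cm

86.651 cm − 53.24 cm = 33.411 cm; the difference is limited to 2 decimal places (4 s.f.).
Carrying full precision, 33.411 ÷ 89.6 = 0.372890625 cm; 89.6 has 3 s.f., so the result keeps min(4, 3) = 3 s.f.
Rounded to 3 significant figures: 0.373 cm.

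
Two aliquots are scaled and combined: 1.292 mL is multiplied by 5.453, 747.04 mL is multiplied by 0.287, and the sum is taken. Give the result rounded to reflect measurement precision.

1.292 × 5.453 = 7.045276 → 7.045 mL (4 s.f., last digit at the 10^-3 place).
747.04 × 0.287 = 214.40048 → 214 mL (3 s.f., last digit at the 10^0 place).
Sum: 221.445756 mL; keep the coarser place, 10^0.
Result: 221 mL.

221 mL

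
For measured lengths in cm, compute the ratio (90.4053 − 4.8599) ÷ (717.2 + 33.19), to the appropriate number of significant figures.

0.1140

90.4053 − 4.8599 = 85.5454, limited to 4 d.p. → 6 s.f.; 717.2 + 33.19 = 750.39, limited to 1 d.p. → 4 s.f.
Carrying full precision, 85.5454 ÷ 750.39 = 0.114001252682…; keep min(6, 4) = 4 s.f.
Rounded to 4 significant figures: 0.1140.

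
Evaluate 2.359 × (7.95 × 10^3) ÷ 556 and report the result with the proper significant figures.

33.7

2.359 × (7.95 × 10^3) ÷ 556 = 33.7303057554…
Multiplication/division keeps the fewest significant figures: 2.359 → 4 s.f., 7.95 × 10^3 → 3 s.f., 556 → 3 s.f.; limit is 3.
Rounded to 3 significant figures: 33.7.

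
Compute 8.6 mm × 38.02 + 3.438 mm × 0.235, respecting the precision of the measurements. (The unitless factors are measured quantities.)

8.6 × 38.02 = 326.972 → 3.3 × 10² mm (2 s.f., last digit at the 10^1 place).
3.438 × 0.235 = 0.80793 → 0.808 mm (3 s.f., last digit at the 10^-3 place).
Sum: 327.77993 mm; keep the coarser place, 10^1.
Result: 3.3 × 10² mm.

3.3 × 10² mm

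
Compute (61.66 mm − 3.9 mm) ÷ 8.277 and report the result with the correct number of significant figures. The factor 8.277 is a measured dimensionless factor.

6.98 mm

61.66 mm − 3.9 mm = 57.76 mm; the difference is limited to 1 decimal place (3 s.f.).
Carrying full precision, 57.76 ÷ 8.277 = 6.97837380693… mm; 8.277 has 4 s.f., so the result keeps min(3, 4) = 3 s.f.
Rounded to 3 significant figures: 6.98 mm.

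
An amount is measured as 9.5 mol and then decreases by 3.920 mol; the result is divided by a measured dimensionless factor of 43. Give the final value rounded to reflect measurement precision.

0.13 mol

9.5 mol − 3.920 mol = 5.580 mol; the difference is limited to 1 decimal place (2 s.f.).
Carrying full precision, 5.580 ÷ 43 = 0.12976744186… mol; 43 has 2 s.f., so the result keeps min(2, 2) = 2 s.f.
Rounded to 2 significant figures: 0.13 mol.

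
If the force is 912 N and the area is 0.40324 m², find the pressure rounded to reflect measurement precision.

pressure = 912 N ÷ 0.40324 m² = 2261.68038885… Pa.
912 has 3 significant figures; 0.40324 has 5.
Division/multiplication keeps the fewest: 3 significant figures.
Rounded: 2.26 × 10³ Pa.

2.26 × 10³ Pa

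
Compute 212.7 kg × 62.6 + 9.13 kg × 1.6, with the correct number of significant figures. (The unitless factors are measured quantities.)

1.33 × 10⁴ kg

212.7 × 62.6 = 13315.02 → 1.33 × 10⁴ kg (3 s.f., last digit at the 10^2 place).
9.13 × 1.6 = 14.608 → 15 kg (2 s.f., last digit at the 10^0 place).
Sum: 13329.628 kg; keep the coarser place, 10^2.
Result: 1.33 × 10⁴ kg.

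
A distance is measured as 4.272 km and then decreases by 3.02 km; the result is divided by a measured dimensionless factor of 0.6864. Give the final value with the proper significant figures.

4.272 km − 3.02 km = 1.252 km; the difference is limited to 2 decimal places (3 s.f.).
Carrying full precision, 1.252 ÷ 0.6864 = 1.82400932401… km; 0.6864 has 4 s.f., so the result keeps min(3, 4) = 3 s.f.
Rounded to 3 significant figures: 1.82 km.

1.82 km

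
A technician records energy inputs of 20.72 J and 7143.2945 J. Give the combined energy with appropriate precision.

7.16401 × 10^3 J

20.72 J + 7143.2945 J = 7164.0145 J.
Addition/subtraction keeps the fewest decimal places: 20.72 → 2 decimal places, 7143.2945 → 4 decimal places; limit is 2.
Rounded to 2 decimal places: 7.16401 × 10^3 J.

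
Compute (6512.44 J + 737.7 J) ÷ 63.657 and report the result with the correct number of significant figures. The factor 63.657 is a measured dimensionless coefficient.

6512.44 J + 737.7 J = 7250.14 J; the sum is limited to 1 decimal place (5 s.f.).
Carrying full precision, 7250.14 ÷ 63.657 = 113.893837284… J; 63.657 has 5 s.f., so the result keeps min(5, 5) = 5 s.f.
Rounded to 5 significant figures: 1.1389 × 10² J.

1.1389 × 10² J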